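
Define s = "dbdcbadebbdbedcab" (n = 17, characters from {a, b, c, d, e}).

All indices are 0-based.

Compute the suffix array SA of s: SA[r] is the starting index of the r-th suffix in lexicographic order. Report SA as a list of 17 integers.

[15, 5, 16, 4, 8, 9, 1, 11, 14, 3, 0, 10, 13, 2, 6, 7, 12]

rank | idx | suffix
   0 |  15 | ab
   1 |   5 | adebbdbedcab
   2 |  16 | b
   3 |   4 | badebbdbedcab
   4 |   8 | bbdbedcab
   5 |   9 | bdbedcab
   6 |   1 | bdcbadebbdbedcab
   7 |  11 | bedcab
   8 |  14 | cab
   9 |   3 | cbadebbdbedcab
  10 |   0 | dbdcbadebbdbedcab
  11 |  10 | dbedcab
  12 |  13 | dcab
  13 |   2 | dcbadebbdbedcab
  14 |   6 | debbdbedcab
  15 |   7 | ebbdbedcab
  16 |  12 | edcab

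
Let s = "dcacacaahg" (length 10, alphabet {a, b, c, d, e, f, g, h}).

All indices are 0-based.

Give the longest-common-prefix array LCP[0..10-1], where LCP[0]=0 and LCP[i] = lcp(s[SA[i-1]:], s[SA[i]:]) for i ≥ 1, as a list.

sorted suffixes:
  #0 SA[0]=6  'aahg'
  #1 SA[1]=4  'acaahg'
  #2 SA[2]=2  'acacaahg'
  #3 SA[3]=7  'ahg'
  #4 SA[4]=5  'caahg'
  #5 SA[5]=3  'cacaahg'
  #6 SA[6]=1  'cacacaahg'
  #7 SA[7]=0  'dcacacaahg'
  #8 SA[8]=9  'g'
  #9 SA[9]=8  'hg'

SA = [6, 4, 2, 7, 5, 3, 1, 0, 9, 8]
rank  pair      lcp
   1  s[6:],s[4:]  1  'a'
   2  s[4:],s[2:]  3  'aca'
   3  s[2:],s[7:]  1  'a'
   4  s[7:],s[5:]  0  ''
   5  s[5:],s[3:]  2  'ca'
   6  s[3:],s[1:]  4  'caca'
   7  s[1:],s[0:]  0  ''
   8  s[0:],s[9:]  0  ''
   9  s[9:],s[8:]  0  ''

[0, 1, 3, 1, 0, 2, 4, 0, 0, 0]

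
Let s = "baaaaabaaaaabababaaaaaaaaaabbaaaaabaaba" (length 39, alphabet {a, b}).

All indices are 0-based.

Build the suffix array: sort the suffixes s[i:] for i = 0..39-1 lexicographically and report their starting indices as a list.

[38, 17, 18, 19, 20, 21, 1, 29, 7, 22, 2, 30, 8, 23, 3, 31, 9, 24, 35, 4, 32, 10, 25, 36, 15, 5, 33, 13, 11, 26, 37, 16, 0, 28, 6, 34, 14, 12, 27]

sorted suffixes:
  #0 SA[0]=38  'a'
  #1 SA[1]=17  'aaaaaaaaaabbaaaaabaaba'
  #2 SA[2]=18  'aaaaaaaaabbaaaaabaaba'
  #3 SA[3]=19  'aaaaaaaabbaaaaabaaba'
  #4 SA[4]=20  'aaaaaaabbaaaaabaaba'
  #5 SA[5]=21  'aaaaaabbaaaaabaaba'
  #6 SA[6]=1  'aaaaabaaaaabababaaaaaaaaaabbaaaaabaaba'
  #7 SA[7]=29  'aaaaabaaba'
  #8 SA[8]=7  'aaaaabababaaaaaaaaaabbaaaaabaaba'
  #9 SA[9]=22  'aaaaabbaaaaabaaba'
  #10 SA[10]=2  'aaaabaaaaabababaaaaaaaaaabbaaaaabaaba'
  #11 SA[11]=30  'aaaabaaba'
  #12 SA[12]=8  'aaaabababaaaaaaaaaabbaaaaabaaba'
  #13 SA[13]=23  'aaaabbaaaaabaaba'
  #14 SA[14]=3  'aaabaaaaabababaaaaaaaaaabbaaaaabaaba'
  #15 SA[15]=31  'aaabaaba'
  #16 SA[16]=9  'aaabababaaaaaaaaaabbaaaaabaaba'
  #17 SA[17]=24  'aaabbaaaaabaaba'
  #18 SA[18]=35  'aaba'
  #19 SA[19]=4  'aabaaaaabababaaaaaaaaaabbaaaaabaaba'
  #20 SA[20]=32  'aabaaba'
  #21 SA[21]=10  'aabababaaaaaaaaaabbaaaaabaaba'
  #22 SA[22]=25  'aabbaaaaabaaba'
  #23 SA[23]=36  'aba'
  #24 SA[24]=15  'abaaaaaaaaaabbaaaaabaaba'
  #25 SA[25]=5  'abaaaaabababaaaaaaaaaabbaaaaabaaba'
  #26 SA[26]=33  'abaaba'
  #27 SA[27]=13  'ababaaaaaaaaaabbaaaaabaaba'
  #28 SA[28]=11  'abababaaaaaaaaaabbaaaaabaaba'
  #29 SA[29]=26  'abbaaaaabaaba'
  #30 SA[30]=37  'ba'
  #31 SA[31]=16  'baaaaaaaaaabbaaaaabaaba'
  #32 SA[32]=0  'baaaaabaaaaabababaaaaaaaaaabbaaaaabaaba'
  #33 SA[33]=28  'baaaaabaaba'
  #34 SA[34]=6  'baaaaabababaaaaaaaaaabbaaaaabaaba'
  #35 SA[35]=34  'baaba'
  #36 SA[36]=14  'babaaaaaaaaaabbaaaaabaaba'
  #37 SA[37]=12  'bababaaaaaaaaaabbaaaaabaaba'
  #38 SA[38]=27  'bbaaaaabaaba'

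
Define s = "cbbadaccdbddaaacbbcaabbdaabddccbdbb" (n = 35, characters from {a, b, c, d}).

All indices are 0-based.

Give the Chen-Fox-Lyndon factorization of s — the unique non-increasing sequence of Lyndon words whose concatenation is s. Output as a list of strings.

["c", "b", "b", "ad", "accdbdd", "aaacbbcaabbdaabddccbdbb"]

emit factor 1: 'c' (i=0, period=1)
emit factor 2: 'b' (i=1, period=1)
emit factor 3: 'b' (i=2, period=1)
emit factor 4: 'ad' (i=3, period=2)
emit factor 5: 'accdbdd' (i=5, period=7)
emit factor 6: 'aaacbbcaabbdaabddccbdbb' (i=12, period=23)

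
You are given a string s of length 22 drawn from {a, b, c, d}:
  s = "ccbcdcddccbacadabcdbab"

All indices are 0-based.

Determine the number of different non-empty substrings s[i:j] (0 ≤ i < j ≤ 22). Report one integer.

rank | idx | suffix
   0 |  20 | ab
   1 |  15 | abcdbab
   2 |  11 | acadabcdbab
   3 |  13 | adabcdbab
   4 |  21 | b
   5 |  19 | bab
   6 |  10 | bacadabcdbab
   7 |  16 | bcdbab
   8 |   2 | bcdcddccbacadabcdbab
   9 |  12 | cadabcdbab
  10 |   9 | cbacadabcdbab
  11 |   1 | cbcdcddccbacadabcdbab
  12 |   8 | ccbacadabcdbab
  13 |   0 | ccbcdcddccbacadabcdbab
  14 |  17 | cdbab
  15 |   3 | cdcddccbacadabcdbab
  16 |   5 | cddccbacadabcdbab
  17 |  14 | dabcdbab
  18 |  18 | dbab
  19 |   7 | dccbacadabcdbab
  20 |   4 | dcddccbacadabcdbab
  21 |   6 | ddccbacadabcdbab

SA = [20, 15, 11, 13, 21, 19, 10, 16, 2, 12, 9, 1, 8, 0, 17, 3, 5, 14, 18, 7, 4, 6]
rank  pair      lcp
   1  s[20:],s[15:]  2  'ab'
   2  s[15:],s[11:]  1  'a'
   3  s[11:],s[13:]  1  'a'
   4  s[13:],s[21:]  0  ''
   5  s[21:],s[19:]  1  'b'
   6  s[19:],s[10:]  2  'ba'
   7  s[10:],s[16:]  1  'b'
   8  s[16:],s[2:]  3  'bcd'
   9  s[2:],s[12:]  0  ''
  10  s[12:],s[9:]  1  'c'
  11  s[9:],s[1:]  2  'cb'
  12  s[1:],s[8:]  1  'c'
  13  s[8:],s[0:]  3  'ccb'
  14  s[0:],s[17:]  1  'c'
  15  s[17:],s[3:]  2  'cd'
  16  s[3:],s[5:]  2  'cd'
  17  s[5:],s[14:]  0  ''
  18  s[14:],s[18:]  1  'd'
  19  s[18:],s[7:]  1  'd'
  20  s[7:],s[4:]  2  'dc'
  21  s[4:],s[6:]  1  'd'

n(n+1)/2 = 22·23/2 = 253
Σ LCP = 0 + 2 + 1 + 1 + 0 + 1 + 2 + 1 + 3 + 0 + 1 + 2 + 1 + 3 + 1 + 2 + 2 + 0 + 1 + 1 + 2 + 1 = 28
distinct = 253 − 28 = 225

225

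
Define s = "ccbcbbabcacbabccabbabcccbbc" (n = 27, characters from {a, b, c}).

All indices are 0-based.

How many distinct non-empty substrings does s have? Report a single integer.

322

rank→(start, suffix):
  0 → (16, 'abbabcccbbc')
  1 → (6, 'abcacbabccabbabcccbbc')
  2 → (12, 'abccabbabcccbbc')
  3 → (19, 'abcccbbc')
  4 → (9, 'acbabccabbabcccbbc')
  5 → (5, 'babcacbabccabbabcccbbc')
  6 → (11, 'babccabbabcccbbc')
  7 → (18, 'babcccbbc')
  8 → (4, 'bbabcacbabccabbabcccbbc')
  9 → (17, 'bbabcccbbc')
  10 → (24, 'bbc')
  11 → (25, 'bc')
  12 → (7, 'bcacbabccabbabcccbbc')
  13 → (2, 'bcbbabcacbabccabbabcccbbc')
  14 → (13, 'bccabbabcccbbc')
  15 → (20, 'bcccbbc')
  16 → (26, 'c')
  17 → (15, 'cabbabcccbbc')
  18 → (8, 'cacbabccabbabcccbbc')
  19 → (10, 'cbabccabbabcccbbc')
  20 → (3, 'cbbabcacbabccabbabcccbbc')
  21 → (23, 'cbbc')
  22 → (1, 'cbcbbabcacbabccabbabcccbbc')
  23 → (14, 'ccabbabcccbbc')
  24 → (22, 'ccbbc')
  25 → (0, 'ccbcbbabcacbabccabbabcccbbc')
  26 → (21, 'cccbbc')

SA = [16, 6, 12, 19, 9, 5, 11, 18, 4, 17, 24, 25, 7, 2, 13, 20, 26, 15, 8, 10, 3, 23, 1, 14, 22, 0, 21]
[i] adj suffixes → lcp
  [1] 16/6 → 2 ('ab')
  [2] 6/12 → 3 ('abc')
  [3] 12/19 → 4 ('abcc')
  [4] 19/9 → 1 ('a')
  [5] 9/5 → 0 ('')
  [6] 5/11 → 4 ('babc')
  [7] 11/18 → 5 ('babcc')
  [8] 18/4 → 1 ('b')
  [9] 4/17 → 5 ('bbabc')
  [10] 17/24 → 2 ('bb')
  [11] 24/25 → 1 ('b')
  [12] 25/7 → 2 ('bc')
  [13] 7/2 → 2 ('bc')
  [14] 2/13 → 2 ('bc')
  [15] 13/20 → 3 ('bcc')
  [16] 20/26 → 0 ('')
  [17] 26/15 → 1 ('c')
  [18] 15/8 → 2 ('ca')
  [19] 8/10 → 1 ('c')
  [20] 10/3 → 2 ('cb')
  [21] 3/23 → 3 ('cbb')
  [22] 23/1 → 2 ('cb')
  [23] 1/14 → 1 ('c')
  [24] 14/22 → 2 ('cc')
  [25] 22/0 → 3 ('ccb')
  [26] 0/21 → 2 ('cc')

n(n+1)/2 = 27·28/2 = 378
Σ LCP = 0 + 2 + 3 + 4 + 1 + 0 + 4 + 5 + 1 + 5 + 2 + 1 + 2 + 2 + 2 + 3 + 0 + 1 + 2 + 1 + 2 + 3 + 2 + 1 + 2 + 3 + 2 = 56
distinct = 378 − 56 = 322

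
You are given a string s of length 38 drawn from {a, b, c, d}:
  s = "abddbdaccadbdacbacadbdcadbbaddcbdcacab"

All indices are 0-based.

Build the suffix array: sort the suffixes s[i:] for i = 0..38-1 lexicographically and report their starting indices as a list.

rank→(start, suffix):
  0 → (36, 'ab')
  1 → (0, 'abddbdaccadbdacbacadbdcadbbaddcbdcacab')
  2 → (34, 'acab')
  3 → (16, 'acadbdcadbbaddcbdcacab')
  4 → (13, 'acbacadbdcadbbaddcbdcacab')
  5 → (6, 'accadbdacbacadbdcadbbaddcbdcacab')
  6 → (23, 'adbbaddcbdcacab')
  7 → (9, 'adbdacbacadbdcadbbaddcbdcacab')
  8 → (18, 'adbdcadbbaddcbdcacab')
  9 → (27, 'addcbdcacab')
  10 → (37, 'b')
  11 → (15, 'bacadbdcadbbaddcbdcacab')
  12 → (26, 'baddcbdcacab')
  13 → (25, 'bbaddcbdcacab')
  14 → (11, 'bdacbacadbdcadbbaddcbdcacab')
  15 → (4, 'bdaccadbdacbacadbdcadbbaddcbdcacab')
  16 → (31, 'bdcacab')
  17 → (20, 'bdcadbbaddcbdcacab')
  18 → (1, 'bddbdaccadbdacbacadbdcadbbaddcbdcacab')
  19 → (35, 'cab')
  20 → (33, 'cacab')
  21 → (22, 'cadbbaddcbdcacab')
  22 → (8, 'cadbdacbacadbdcadbbaddcbdcacab')
  23 → (17, 'cadbdcadbbaddcbdcacab')
  24 → (14, 'cbacadbdcadbbaddcbdcacab')
  25 → (30, 'cbdcacab')
  26 → (7, 'ccadbdacbacadbdcadbbaddcbdcacab')
  27 → (12, 'dacbacadbdcadbbaddcbdcacab')
  28 → (5, 'daccadbdacbacadbdcadbbaddcbdcacab')
  29 → (24, 'dbbaddcbdcacab')
  30 → (10, 'dbdacbacadbdcadbbaddcbdcacab')
  31 → (3, 'dbdaccadbdacbacadbdcadbbaddcbdcacab')
  32 → (19, 'dbdcadbbaddcbdcacab')
  33 → (32, 'dcacab')
  34 → (21, 'dcadbbaddcbdcacab')
  35 → (29, 'dcbdcacab')
  36 → (2, 'ddbdaccadbdacbacadbdcadbbaddcbdcacab')
  37 → (28, 'ddcbdcacab')

[36, 0, 34, 16, 13, 6, 23, 9, 18, 27, 37, 15, 26, 25, 11, 4, 31, 20, 1, 35, 33, 22, 8, 17, 14, 30, 7, 12, 5, 24, 10, 3, 19, 32, 21, 29, 2, 28]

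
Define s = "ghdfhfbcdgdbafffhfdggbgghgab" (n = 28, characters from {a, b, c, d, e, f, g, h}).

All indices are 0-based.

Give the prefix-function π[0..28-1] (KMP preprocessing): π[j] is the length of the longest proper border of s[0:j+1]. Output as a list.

[0, 0, 0, 0, 0, 0, 0, 0, 0, 1, 0, 0, 0, 0, 0, 0, 0, 0, 0, 1, 1, 0, 1, 1, 2, 1, 0, 0]

π[0] = 0
j=1 s[j]='h': π[1]=0 (border '')
j=2 s[j]='d': π[2]=0 (border '')
j=3 s[j]='f': π[3]=0 (border '')
j=4 s[j]='h': π[4]=0 (border '')
j=5 s[j]='f': π[5]=0 (border '')
j=6 s[j]='b': π[6]=0 (border '')
j=7 s[j]='c': π[7]=0 (border '')
j=8 s[j]='d': π[8]=0 (border '')
j=9 s[j]='g': π[9]=1 (border 'g')
j=10 s[j]='d': k: 1→0; π[10]=0 (border '')
j=11 s[j]='b': π[11]=0 (border '')
j=12 s[j]='a': π[12]=0 (border '')
j=13 s[j]='f': π[13]=0 (border '')
j=14 s[j]='f': π[14]=0 (border '')
j=15 s[j]='f': π[15]=0 (border '')
j=16 s[j]='h': π[16]=0 (border '')
j=17 s[j]='f': π[17]=0 (border '')
j=18 s[j]='d': π[18]=0 (border '')
j=19 s[j]='g': π[19]=1 (border 'g')
j=20 s[j]='g': k: 1→0; π[20]=1 (border 'g')
j=21 s[j]='b': k: 1→0; π[21]=0 (border '')
j=22 s[j]='g': π[22]=1 (border 'g')
j=23 s[j]='g': k: 1→0; π[23]=1 (border 'g')
j=24 s[j]='h': π[24]=2 (border 'gh')
j=25 s[j]='g': k: 2→0; π[25]=1 (border 'g')
j=26 s[j]='a': k: 1→0; π[26]=0 (border '')
j=27 s[j]='b': π[27]=0 (border '')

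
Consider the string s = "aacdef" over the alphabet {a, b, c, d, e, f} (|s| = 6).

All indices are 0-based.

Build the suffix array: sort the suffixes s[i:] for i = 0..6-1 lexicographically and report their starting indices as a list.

[0, 1, 2, 3, 4, 5]

rank→(start, suffix):
  0 → (0, 'aacdef')
  1 → (1, 'acdef')
  2 → (2, 'cdef')
  3 → (3, 'def')
  4 → (4, 'ef')
  5 → (5, 'f')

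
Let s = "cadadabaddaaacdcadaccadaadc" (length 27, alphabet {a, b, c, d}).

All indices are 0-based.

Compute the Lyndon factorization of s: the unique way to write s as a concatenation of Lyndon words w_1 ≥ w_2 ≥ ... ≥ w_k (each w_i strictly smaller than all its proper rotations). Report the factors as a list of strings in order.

["c", "ad", "ad", "abadd", "aaacdcadaccadaadc"]

emit factor 1: 'c' (i=0, period=1)
emit factor 2: 'ad' (i=1, period=2)
emit factor 3: 'ad' (i=3, period=2)
emit factor 4: 'abadd' (i=5, period=5)
emit factor 5: 'aaacdcadaccadaadc' (i=10, period=17)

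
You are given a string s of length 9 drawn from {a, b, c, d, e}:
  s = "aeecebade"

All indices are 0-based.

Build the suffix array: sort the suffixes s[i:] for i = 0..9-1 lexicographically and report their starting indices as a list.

[6, 0, 5, 3, 7, 8, 4, 2, 1]

rank→(start, suffix):
  0 → (6, 'ade')
  1 → (0, 'aeecebade')
  2 → (5, 'bade')
  3 → (3, 'cebade')
  4 → (7, 'de')
  5 → (8, 'e')
  6 → (4, 'ebade')
  7 → (2, 'ecebade')
  8 → (1, 'eecebade')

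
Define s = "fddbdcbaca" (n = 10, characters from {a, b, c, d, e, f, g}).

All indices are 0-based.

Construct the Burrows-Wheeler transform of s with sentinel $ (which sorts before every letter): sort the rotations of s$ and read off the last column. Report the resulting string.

acbcdaddbf$

rank  rotation     last
    0  $fddbdcbaca  a
    1  a$fddbdcbac  c
    2  aca$fddbdcb  b
    3  baca$fddbdc  c
    4  bdcbaca$fdd  d
    5  ca$fddbdcba  a
    6  cbaca$fddbd  d
    7  dbdcbaca$fd  d
    8  dcbaca$fddb  b
    9  ddbdcbaca$f  f
   10  fddbdcbaca$  $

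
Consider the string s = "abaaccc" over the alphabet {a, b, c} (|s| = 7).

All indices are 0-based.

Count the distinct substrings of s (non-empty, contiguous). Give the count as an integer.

sorted suffixes:
  #0 SA[0]=2  'aaccc'
  #1 SA[1]=0  'abaaccc'
  #2 SA[2]=3  'accc'
  #3 SA[3]=1  'baaccc'
  #4 SA[4]=6  'c'
  #5 SA[5]=5  'cc'
  #6 SA[6]=4  'ccc'

SA = [2, 0, 3, 1, 6, 5, 4]
rank  pair      lcp
   1  s[2:],s[0:]  1  'a'
   2  s[0:],s[3:]  1  'a'
   3  s[3:],s[1:]  0  ''
   4  s[1:],s[6:]  0  ''
   5  s[6:],s[5:]  1  'c'
   6  s[5:],s[4:]  2  'cc'

n(n+1)/2 = 7·8/2 = 28
Σ LCP = 0 + 1 + 1 + 0 + 0 + 1 + 2 = 5
distinct = 28 − 5 = 23

23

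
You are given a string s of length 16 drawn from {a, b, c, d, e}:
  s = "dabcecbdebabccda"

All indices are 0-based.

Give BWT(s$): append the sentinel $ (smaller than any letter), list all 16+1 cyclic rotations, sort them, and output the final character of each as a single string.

adbdeaacebcbc$bdc

rank  rotation           last
    0  $dabcecbdebabccda  a
    1  a$dabcecbdebabccd  d
    2  abccda$dabcecbdeb  b
    3  abcecbdebabccda$d  d
    4  babccda$dabcecbde  e
    5  bccda$dabcecbdeba  a
    6  bcecbdebabccda$da  a
    7  bdebabccda$dabcec  c
    8  cbdebabccda$dabce  e
    9  ccda$dabcecbdebab  b
   10  cda$dabcecbdebabc  c
   11  cecbdebabccda$dab  b
   12  da$dabcecbdebabcc  c
   13  dabcecbdebabccda$  $
   14  debabccda$dabcecb  b
   15  ebabccda$dabcecbd  d
   16  ecbdebabccda$dabc  c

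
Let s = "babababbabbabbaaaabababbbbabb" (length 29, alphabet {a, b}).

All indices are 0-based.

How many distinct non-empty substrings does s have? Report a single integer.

rank→(start, suffix):
  0 → (14, 'aaaabababbbbabb')
  1 → (15, 'aaabababbbbabb')
  2 → (16, 'aabababbbbabb')
  3 → (1, 'abababbabbabbaaaabababbbbabb')
  4 → (17, 'abababbbbabb')
  5 → (3, 'ababbabbabbaaaabababbbbabb')
  6 → (19, 'ababbbbabb')
  7 → (26, 'abb')
  8 → (11, 'abbaaaabababbbbabb')
  9 → (8, 'abbabbaaaabababbbbabb')
  10 → (5, 'abbabbabbaaaabababbbbabb')
  11 → (21, 'abbbbabb')
  12 → (28, 'b')
  13 → (13, 'baaaabababbbbabb')
  14 → (0, 'babababbabbabbaaaabababbbbabb')
  15 → (2, 'bababbabbabbaaaabababbbbabb')
  16 → (18, 'bababbbbabb')
  17 → (25, 'babb')
  18 → (10, 'babbaaaabababbbbabb')
  19 → (7, 'babbabbaaaabababbbbabb')
  20 → (4, 'babbabbabbaaaabababbbbabb')
  21 → (20, 'babbbbabb')
  22 → (27, 'bb')
  23 → (12, 'bbaaaabababbbbabb')
  24 → (24, 'bbabb')
  25 → (9, 'bbabbaaaabababbbbabb')
  26 → (6, 'bbabbabbaaaabababbbbabb')
  27 → (23, 'bbbabb')
  28 → (22, 'bbbbabb')

SA = [14, 15, 16, 1, 17, 3, 19, 26, 11, 8, 5, 21, 28, 13, 0, 2, 18, 25, 10, 7, 4, 20, 27, 12, 24, 9, 6, 23, 22]
rank  pair      lcp
   1  s[14:],s[15:]  3  'aaa'
   2  s[15:],s[16:]  2  'aa'
   3  s[16:],s[1:]  1  'a'
   4  s[1:],s[17:]  7  'abababb'
   5  s[17:],s[3:]  4  'abab'
   6  s[3:],s[19:]  5  'ababb'
   7  s[19:],s[26:]  2  'ab'
   8  s[26:],s[11:]  3  'abb'
   9  s[11:],s[8:]  4  'abba'
  10  s[8:],s[5:]  7  'abbabba'
  11  s[5:],s[21:]  3  'abb'
  12  s[21:],s[28:]  0  ''
  13  s[28:],s[13:]  1  'b'
  14  s[13:],s[0:]  2  'ba'
  15  s[0:],s[2:]  5  'babab'
  16  s[2:],s[18:]  6  'bababb'
  17  s[18:],s[25:]  3  'bab'
  18  s[25:],s[10:]  4  'babb'
  19  s[10:],s[7:]  5  'babba'
  20  s[7:],s[4:]  8  'babbabba'
  21  s[4:],s[20:]  4  'babb'
  22  s[20:],s[27:]  1  'b'
  23  s[27:],s[12:]  2  'bb'
  24  s[12:],s[24:]  3  'bba'
  25  s[24:],s[9:]  5  'bbabb'
  26  s[9:],s[6:]  6  'bbabba'
  27  s[6:],s[23:]  2  'bb'
  28  s[23:],s[22:]  3  'bbb'

n(n+1)/2 = 29·30/2 = 435
Σ LCP = 0 + 3 + 2 + 1 + 7 + 4 + 5 + 2 + 3 + 4 + 7 + 3 + 0 + 1 + 2 + 5 + 6 + 3 + 4 + 5 + 8 + 4 + 1 + 2 + 3 + 5 + 6 + 2 + 3 = 101
distinct = 435 − 101 = 334

334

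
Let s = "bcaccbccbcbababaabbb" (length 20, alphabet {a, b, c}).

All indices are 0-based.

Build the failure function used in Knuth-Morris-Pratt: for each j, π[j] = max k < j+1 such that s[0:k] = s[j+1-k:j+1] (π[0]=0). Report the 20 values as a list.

π[0] = 0
j=1 s[j]='c': π[1]=0 (border '')
j=2 s[j]='a': π[2]=0 (border '')
j=3 s[j]='c': π[3]=0 (border '')
j=4 s[j]='c': π[4]=0 (border '')
j=5 s[j]='b': π[5]=1 (border 'b')
j=6 s[j]='c': π[6]=2 (border 'bc')
j=7 s[j]='c': k: 2→0; π[7]=0 (border '')
j=8 s[j]='b': π[8]=1 (border 'b')
j=9 s[j]='c': π[9]=2 (border 'bc')
j=10 s[j]='b': k: 2→0; π[10]=1 (border 'b')
j=11 s[j]='a': k: 1→0; π[11]=0 (border '')
j=12 s[j]='b': π[12]=1 (border 'b')
j=13 s[j]='a': k: 1→0; π[13]=0 (border '')
j=14 s[j]='b': π[14]=1 (border 'b')
j=15 s[j]='a': k: 1→0; π[15]=0 (border '')
j=16 s[j]='a': π[16]=0 (border '')
j=17 s[j]='b': π[17]=1 (border 'b')
j=18 s[j]='b': k: 1→0; π[18]=1 (border 'b')
j=19 s[j]='b': k: 1→0; π[19]=1 (border 'b')

[0, 0, 0, 0, 0, 1, 2, 0, 1, 2, 1, 0, 1, 0, 1, 0, 0, 1, 1, 1]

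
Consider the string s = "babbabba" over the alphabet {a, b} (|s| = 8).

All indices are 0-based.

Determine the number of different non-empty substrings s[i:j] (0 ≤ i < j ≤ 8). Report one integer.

20

sorted suffixes:
  #0 SA[0]=7  'a'
  #1 SA[1]=4  'abba'
  #2 SA[2]=1  'abbabba'
  #3 SA[3]=6  'ba'
  #4 SA[4]=3  'babba'
  #5 SA[5]=0  'babbabba'
  #6 SA[6]=5  'bba'
  #7 SA[7]=2  'bbabba'

SA = [7, 4, 1, 6, 3, 0, 5, 2]
rank  pair      lcp
   1  s[7:],s[4:]  1  'a'
   2  s[4:],s[1:]  4  'abba'
   3  s[1:],s[6:]  0  ''
   4  s[6:],s[3:]  2  'ba'
   5  s[3:],s[0:]  5  'babba'
   6  s[0:],s[5:]  1  'b'
   7  s[5:],s[2:]  3  'bba'

n(n+1)/2 = 8·9/2 = 36
Σ LCP = 0 + 1 + 4 + 0 + 2 + 5 + 1 + 3 = 16
distinct = 36 − 16 = 20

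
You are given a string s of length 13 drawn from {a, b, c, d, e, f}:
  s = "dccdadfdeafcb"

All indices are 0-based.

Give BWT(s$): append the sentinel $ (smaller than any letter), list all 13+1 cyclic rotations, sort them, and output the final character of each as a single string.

bdecfdcc$fadad

rank  rotation        last
    0  $dccdadfdeafcb  b
    1  adfdeafcb$dccd  d
    2  afcb$dccdadfde  e
    3  b$dccdadfdeafc  c
    4  cb$dccdadfdeaf  f
    5  ccdadfdeafcb$d  d
    6  cdadfdeafcb$dc  c
    7  dadfdeafcb$dcc  c
    8  dccdadfdeafcb$  $
    9  deafcb$dccdadf  f
   10  dfdeafcb$dccda  a
   11  eafcb$dccdadfd  d
   12  fcb$dccdadfdea  a
   13  fdeafcb$dccdad  d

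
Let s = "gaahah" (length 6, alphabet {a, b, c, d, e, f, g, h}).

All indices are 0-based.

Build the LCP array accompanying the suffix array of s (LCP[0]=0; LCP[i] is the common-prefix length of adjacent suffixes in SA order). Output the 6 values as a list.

sorted suffixes:
  #0 SA[0]=1  'aahah'
  #1 SA[1]=4  'ah'
  #2 SA[2]=2  'ahah'
  #3 SA[3]=0  'gaahah'
  #4 SA[4]=5  'h'
  #5 SA[5]=3  'hah'

SA = [1, 4, 2, 0, 5, 3]
[i] adj suffixes → lcp
  [1] 1/4 → 1 ('a')
  [2] 4/2 → 2 ('ah')
  [3] 2/0 → 0 ('')
  [4] 0/5 → 0 ('')
  [5] 5/3 → 1 ('h')

[0, 1, 2, 0, 0, 1]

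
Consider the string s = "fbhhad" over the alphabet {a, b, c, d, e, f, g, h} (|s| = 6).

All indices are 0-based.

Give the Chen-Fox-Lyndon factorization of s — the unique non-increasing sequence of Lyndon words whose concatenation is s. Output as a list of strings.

["f", "bhh", "ad"]

emit factor 1: 'f' (i=0, period=1)
emit factor 2: 'bhh' (i=1, period=3)
emit factor 3: 'ad' (i=4, period=2)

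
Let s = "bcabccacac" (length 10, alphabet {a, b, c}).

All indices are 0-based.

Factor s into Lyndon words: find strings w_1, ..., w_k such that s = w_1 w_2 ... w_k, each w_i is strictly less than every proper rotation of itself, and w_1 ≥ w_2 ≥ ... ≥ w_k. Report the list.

["bc", "abccacac"]

emit factor 1: 'bc' (i=0, period=2)
emit factor 2: 'abccacac' (i=2, period=8)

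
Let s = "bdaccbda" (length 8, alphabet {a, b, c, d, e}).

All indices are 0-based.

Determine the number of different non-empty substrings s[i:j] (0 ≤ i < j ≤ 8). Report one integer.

29

rank→(start, suffix):
  0 → (7, 'a')
  1 → (2, 'accbda')
  2 → (5, 'bda')
  3 → (0, 'bdaccbda')
  4 → (4, 'cbda')
  5 → (3, 'ccbda')
  6 → (6, 'da')
  7 → (1, 'daccbda')

SA = [7, 2, 5, 0, 4, 3, 6, 1]
[i] adj suffixes → lcp
  [1] 7/2 → 1 ('a')
  [2] 2/5 → 0 ('')
  [3] 5/0 → 3 ('bda')
  [4] 0/4 → 0 ('')
  [5] 4/3 → 1 ('c')
  [6] 3/6 → 0 ('')
  [7] 6/1 → 2 ('da')

n(n+1)/2 = 8·9/2 = 36
Σ LCP = 0 + 1 + 0 + 3 + 0 + 1 + 0 + 2 = 7
distinct = 36 − 7 = 29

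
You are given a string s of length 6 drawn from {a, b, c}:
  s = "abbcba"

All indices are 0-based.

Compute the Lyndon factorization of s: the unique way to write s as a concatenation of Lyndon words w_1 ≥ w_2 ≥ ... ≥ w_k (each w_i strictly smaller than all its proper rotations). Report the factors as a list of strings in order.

emit factor 1: 'abbcb' (i=0, period=5)
emit factor 2: 'a' (i=5, period=1)

["abbcb", "a"]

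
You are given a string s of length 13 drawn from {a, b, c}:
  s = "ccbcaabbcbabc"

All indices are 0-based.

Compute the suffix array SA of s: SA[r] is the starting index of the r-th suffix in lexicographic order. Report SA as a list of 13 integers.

[4, 5, 10, 9, 6, 11, 2, 7, 12, 3, 8, 1, 0]

rank→(start, suffix):
  0 → (4, 'aabbcbabc')
  1 → (5, 'abbcbabc')
  2 → (10, 'abc')
  3 → (9, 'babc')
  4 → (6, 'bbcbabc')
  5 → (11, 'bc')
  6 → (2, 'bcaabbcbabc')
  7 → (7, 'bcbabc')
  8 → (12, 'c')
  9 → (3, 'caabbcbabc')
  10 → (8, 'cbabc')
  11 → (1, 'cbcaabbcbabc')
  12 → (0, 'ccbcaabbcbabc')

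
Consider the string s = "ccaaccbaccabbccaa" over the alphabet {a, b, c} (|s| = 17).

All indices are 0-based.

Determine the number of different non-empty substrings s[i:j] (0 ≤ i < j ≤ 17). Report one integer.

127

sorted suffixes:
  #0 SA[0]=16  'a'
  #1 SA[1]=15  'aa'
  #2 SA[2]=2  'aaccbaccabbccaa'
  #3 SA[3]=10  'abbccaa'
  #4 SA[4]=7  'accabbccaa'
  #5 SA[5]=3  'accbaccabbccaa'
  #6 SA[6]=6  'baccabbccaa'
  #7 SA[7]=11  'bbccaa'
  #8 SA[8]=12  'bccaa'
  #9 SA[9]=14  'caa'
  #10 SA[10]=1  'caaccbaccabbccaa'
  #11 SA[11]=9  'cabbccaa'
  #12 SA[12]=5  'cbaccabbccaa'
  #13 SA[13]=13  'ccaa'
  #14 SA[14]=0  'ccaaccbaccabbccaa'
  #15 SA[15]=8  'ccabbccaa'
  #16 SA[16]=4  'ccbaccabbccaa'

SA = [16, 15, 2, 10, 7, 3, 6, 11, 12, 14, 1, 9, 5, 13, 0, 8, 4]
i: (SA[i-1],SA[i]) lcp shared
  1: (16,15) 1 'a'
  2: (15,2) 2 'aa'
  3: (2,10) 1 'a'
  4: (10,7) 1 'a'
  5: (7,3) 3 'acc'
  6: (3,6) 0 ''
  7: (6,11) 1 'b'
  8: (11,12) 1 'b'
  9: (12,14) 0 ''
  10: (14,1) 3 'caa'
  11: (1,9) 2 'ca'
  12: (9,5) 1 'c'
  13: (5,13) 1 'c'
  14: (13,0) 4 'ccaa'
  15: (0,8) 3 'cca'
  16: (8,4) 2 'cc'

n(n+1)/2 = 17·18/2 = 153
Σ LCP = 0 + 1 + 2 + 1 + 1 + 3 + 0 + 1 + 1 + 0 + 3 + 2 + 1 + 1 + 4 + 3 + 2 = 26
distinct = 153 − 26 = 127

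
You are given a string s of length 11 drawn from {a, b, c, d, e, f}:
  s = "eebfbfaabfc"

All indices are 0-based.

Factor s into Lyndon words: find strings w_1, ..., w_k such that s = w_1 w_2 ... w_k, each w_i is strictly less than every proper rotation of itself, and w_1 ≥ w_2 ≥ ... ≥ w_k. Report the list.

emit factor 1: 'e' (i=0, period=1)
emit factor 2: 'e' (i=1, period=1)
emit factor 3: 'bf' (i=2, period=2)
emit factor 4: 'bf' (i=4, period=2)
emit factor 5: 'aabfc' (i=6, period=5)

["e", "e", "bf", "bf", "aabfc"]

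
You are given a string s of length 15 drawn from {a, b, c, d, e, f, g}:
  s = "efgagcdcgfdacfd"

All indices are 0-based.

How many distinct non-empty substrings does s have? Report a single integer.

rank | idx | suffix
   0 |  11 | acfd
   1 |   3 | agcdcgfdacfd
   2 |   5 | cdcgfdacfd
   3 |  12 | cfd
   4 |   7 | cgfdacfd
   5 |  14 | d
   6 |  10 | dacfd
   7 |   6 | dcgfdacfd
   8 |   0 | efgagcdcgfdacfd
   9 |  13 | fd
  10 |   9 | fdacfd
  11 |   1 | fgagcdcgfdacfd
  12 |   2 | gagcdcgfdacfd
  13 |   4 | gcdcgfdacfd
  14 |   8 | gfdacfd

SA = [11, 3, 5, 12, 7, 14, 10, 6, 0, 13, 9, 1, 2, 4, 8]
i: (SA[i-1],SA[i]) lcp shared
  1: (11,3) 1 'a'
  2: (3,5) 0 ''
  3: (5,12) 1 'c'
  4: (12,7) 1 'c'
  5: (7,14) 0 ''
  6: (14,10) 1 'd'
  7: (10,6) 1 'd'
  8: (6,0) 0 ''
  9: (0,13) 0 ''
  10: (13,9) 2 'fd'
  11: (9,1) 1 'f'
  12: (1,2) 0 ''
  13: (2,4) 1 'g'
  14: (4,8) 1 'g'

n(n+1)/2 = 15·16/2 = 120
Σ LCP = 0 + 1 + 0 + 1 + 1 + 0 + 1 + 1 + 0 + 0 + 2 + 1 + 0 + 1 + 1 = 10
distinct = 120 − 10 = 110

110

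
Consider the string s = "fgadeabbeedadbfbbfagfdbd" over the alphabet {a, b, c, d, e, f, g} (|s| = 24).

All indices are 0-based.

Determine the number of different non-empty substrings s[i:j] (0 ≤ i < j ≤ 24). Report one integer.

sorted suffixes:
  #0 SA[0]=5  'abbeedadbfbbfagfdbd'
  #1 SA[1]=11  'adbfbbfagfdbd'
  #2 SA[2]=2  'adeabbeedadbfbbfagfdbd'
  #3 SA[3]=18  'agfdbd'
  #4 SA[4]=6  'bbeedadbfbbfagfdbd'
  #5 SA[5]=15  'bbfagfdbd'
  #6 SA[6]=22  'bd'
  #7 SA[7]=7  'beedadbfbbfagfdbd'
  #8 SA[8]=16  'bfagfdbd'
  #9 SA[9]=13  'bfbbfagfdbd'
  #10 SA[10]=23  'd'
  #11 SA[11]=10  'dadbfbbfagfdbd'
  #12 SA[12]=21  'dbd'
  #13 SA[13]=12  'dbfbbfagfdbd'
  #14 SA[14]=3  'deabbeedadbfbbfagfdbd'
  #15 SA[15]=4  'eabbeedadbfbbfagfdbd'
  #16 SA[16]=9  'edadbfbbfagfdbd'
  #17 SA[17]=8  'eedadbfbbfagfdbd'
  #18 SA[18]=17  'fagfdbd'
  #19 SA[19]=14  'fbbfagfdbd'
  #20 SA[20]=20  'fdbd'
  #21 SA[21]=0  'fgadeabbeedadbfbbfagfdbd'
  #22 SA[22]=1  'gadeabbeedadbfbbfagfdbd'
  #23 SA[23]=19  'gfdbd'

SA = [5, 11, 2, 18, 6, 15, 22, 7, 16, 13, 23, 10, 21, 12, 3, 4, 9, 8, 17, 14, 20, 0, 1, 19]
rank  pair      lcp
   1  s[5:],s[11:]  1  'a'
   2  s[11:],s[2:]  2  'ad'
   3  s[2:],s[18:]  1  'a'
   4  s[18:],s[6:]  0  ''
   5  s[6:],s[15:]  2  'bb'
   6  s[15:],s[22:]  1  'b'
   7  s[22:],s[7:]  1  'b'
   8  s[7:],s[16:]  1  'b'
   9  s[16:],s[13:]  2  'bf'
  10  s[13:],s[23:]  0  ''
  11  s[23:],s[10:]  1  'd'
  12  s[10:],s[21:]  1  'd'
  13  s[21:],s[12:]  2  'db'
  14  s[12:],s[3:]  1  'd'
  15  s[3:],s[4:]  0  ''
  16  s[4:],s[9:]  1  'e'
  17  s[9:],s[8:]  1  'e'
  18  s[8:],s[17:]  0  ''
  19  s[17:],s[14:]  1  'f'
  20  s[14:],s[20:]  1  'f'
  21  s[20:],s[0:]  1  'f'
  22  s[0:],s[1:]  0  ''
  23  s[1:],s[19:]  1  'g'

n(n+1)/2 = 24·25/2 = 300
Σ LCP = 0 + 1 + 2 + 1 + 0 + 2 + 1 + 1 + 1 + 2 + 0 + 1 + 1 + 2 + 1 + 0 + 1 + 1 + 0 + 1 + 1 + 1 + 0 + 1 = 22
distinct = 300 − 22 = 278

278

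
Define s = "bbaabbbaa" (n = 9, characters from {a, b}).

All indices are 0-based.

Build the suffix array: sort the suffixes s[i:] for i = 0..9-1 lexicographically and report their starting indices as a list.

[8, 7, 2, 3, 6, 1, 5, 0, 4]

rank→(start, suffix):
  0 → (8, 'a')
  1 → (7, 'aa')
  2 → (2, 'aabbbaa')
  3 → (3, 'abbbaa')
  4 → (6, 'baa')
  5 → (1, 'baabbbaa')
  6 → (5, 'bbaa')
  7 → (0, 'bbaabbbaa')
  8 → (4, 'bbbaa')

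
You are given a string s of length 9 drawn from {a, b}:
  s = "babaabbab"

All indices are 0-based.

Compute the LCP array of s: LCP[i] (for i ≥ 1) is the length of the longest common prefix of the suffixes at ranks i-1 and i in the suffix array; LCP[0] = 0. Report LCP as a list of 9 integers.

[0, 1, 2, 2, 0, 1, 2, 3, 1]

rank | idx | suffix
   0 |   3 | aabbab
   1 |   7 | ab
   2 |   1 | abaabbab
   3 |   4 | abbab
   4 |   8 | b
   5 |   2 | baabbab
   6 |   6 | bab
   7 |   0 | babaabbab
   8 |   5 | bbab

SA = [3, 7, 1, 4, 8, 2, 6, 0, 5]
[i] adj suffixes → lcp
  [1] 3/7 → 1 ('a')
  [2] 7/1 → 2 ('ab')
  [3] 1/4 → 2 ('ab')
  [4] 4/8 → 0 ('')
  [5] 8/2 → 1 ('b')
  [6] 2/6 → 2 ('ba')
  [7] 6/0 → 3 ('bab')
  [8] 0/5 → 1 ('b')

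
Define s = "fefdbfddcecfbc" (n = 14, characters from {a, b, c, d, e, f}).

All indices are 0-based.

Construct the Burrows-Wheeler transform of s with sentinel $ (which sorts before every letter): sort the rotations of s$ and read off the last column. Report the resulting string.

rank  rotation         last
    0  $fefdbfddcecfbc  c
    1  bc$fefdbfddcecf  f
    2  bfddcecfbc$fefd  d
    3  c$fefdbfddcecfb  b
    4  cecfbc$fefdbfdd  d
    5  cfbc$fefdbfddce  e
    6  dbfddcecfbc$fef  f
    7  dcecfbc$fefdbfd  d
    8  ddcecfbc$fefdbf  f
    9  ecfbc$fefdbfddc  c
   10  efdbfddcecfbc$f  f
   11  fbc$fefdbfddcec  c
   12  fdbfddcecfbc$fe  e
   13  fddcecfbc$fefdb  b
   14  fefdbfddcecfbc$  $

cfdbdefdfcfceb$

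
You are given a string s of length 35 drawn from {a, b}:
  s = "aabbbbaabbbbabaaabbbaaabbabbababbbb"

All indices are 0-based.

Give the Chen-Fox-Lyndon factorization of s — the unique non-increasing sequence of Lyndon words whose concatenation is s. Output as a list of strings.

["aabbbbaabbbbab", "aaabbb", "aaabbabbababbbb"]

emit factor 1: 'aabbbbaabbbbab' (i=0, period=14)
emit factor 2: 'aaabbb' (i=14, period=6)
emit factor 3: 'aaabbabbababbbb' (i=20, period=15)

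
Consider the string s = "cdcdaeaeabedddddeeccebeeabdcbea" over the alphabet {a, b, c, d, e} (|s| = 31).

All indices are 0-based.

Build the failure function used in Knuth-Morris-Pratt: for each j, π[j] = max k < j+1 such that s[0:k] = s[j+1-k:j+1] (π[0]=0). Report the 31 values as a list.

π[0] = 0
j=1 s[j]='d': π[1]=0 (border '')
j=2 s[j]='c': π[2]=1 (border 'c')
j=3 s[j]='d': π[3]=2 (border 'cd')
j=4 s[j]='a': k: 2→0; π[4]=0 (border '')
j=5 s[j]='e': π[5]=0 (border '')
j=6 s[j]='a': π[6]=0 (border '')
j=7 s[j]='e': π[7]=0 (border '')
j=8 s[j]='a': π[8]=0 (border '')
j=9 s[j]='b': π[9]=0 (border '')
j=10 s[j]='e': π[10]=0 (border '')
j=11 s[j]='d': π[11]=0 (border '')
j=12 s[j]='d': π[12]=0 (border '')
j=13 s[j]='d': π[13]=0 (border '')
j=14 s[j]='d': π[14]=0 (border '')
j=15 s[j]='d': π[15]=0 (border '')
j=16 s[j]='e': π[16]=0 (border '')
j=17 s[j]='e': π[17]=0 (border '')
j=18 s[j]='c': π[18]=1 (border 'c')
j=19 s[j]='c': k: 1→0; π[19]=1 (border 'c')
j=20 s[j]='e': k: 1→0; π[20]=0 (border '')
j=21 s[j]='b': π[21]=0 (border '')
j=22 s[j]='e': π[22]=0 (border '')
j=23 s[j]='e': π[23]=0 (border '')
j=24 s[j]='a': π[24]=0 (border '')
j=25 s[j]='b': π[25]=0 (border '')
j=26 s[j]='d': π[26]=0 (border '')
j=27 s[j]='c': π[27]=1 (border 'c')
j=28 s[j]='b': k: 1→0; π[28]=0 (border '')
j=29 s[j]='e': π[29]=0 (border '')
j=30 s[j]='a': π[30]=0 (border '')

[0, 0, 1, 2, 0, 0, 0, 0, 0, 0, 0, 0, 0, 0, 0, 0, 0, 0, 1, 1, 0, 0, 0, 0, 0, 0, 0, 1, 0, 0, 0]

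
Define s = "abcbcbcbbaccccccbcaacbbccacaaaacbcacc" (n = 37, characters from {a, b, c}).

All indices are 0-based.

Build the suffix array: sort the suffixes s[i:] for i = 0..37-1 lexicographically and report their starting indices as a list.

rank→(start, suffix):
  0 → (27, 'aaaacbcacc')
  1 → (28, 'aaacbcacc')
  2 → (18, 'aacbbccacaaaacbcacc')
  3 → (29, 'aacbcacc')
  4 → (0, 'abcbcbcbbaccccccbcaacbbccacaaaacbcacc')
  5 → (25, 'acaaaacbcacc')
  6 → (19, 'acbbccacaaaacbcacc')
  7 → (30, 'acbcacc')
  8 → (34, 'acc')
  9 → (9, 'accccccbcaacbbccacaaaacbcacc')
  10 → (8, 'baccccccbcaacbbccacaaaacbcacc')
  11 → (7, 'bbaccccccbcaacbbccacaaaacbcacc')
  12 → (21, 'bbccacaaaacbcacc')
  13 → (16, 'bcaacbbccacaaaacbcacc')
  14 → (32, 'bcacc')
  15 → (5, 'bcbbaccccccbcaacbbccacaaaacbcacc')
  16 → (3, 'bcbcbbaccccccbcaacbbccacaaaacbcacc')
  17 → (1, 'bcbcbcbbaccccccbcaacbbccacaaaacbcacc')
  18 → (22, 'bccacaaaacbcacc')
  19 → (36, 'c')
  20 → (26, 'caaaacbcacc')
  21 → (17, 'caacbbccacaaaacbcacc')
  22 → (24, 'cacaaaacbcacc')
  23 → (33, 'cacc')
  24 → (6, 'cbbaccccccbcaacbbccacaaaacbcacc')
  25 → (20, 'cbbccacaaaacbcacc')
  26 → (15, 'cbcaacbbccacaaaacbcacc')
  27 → (31, 'cbcacc')
  28 → (4, 'cbcbbaccccccbcaacbbccacaaaacbcacc')
  29 → (2, 'cbcbcbbaccccccbcaacbbccacaaaacbcacc')
  30 → (35, 'cc')
  31 → (23, 'ccacaaaacbcacc')
  32 → (14, 'ccbcaacbbccacaaaacbcacc')
  33 → (13, 'cccbcaacbbccacaaaacbcacc')
  34 → (12, 'ccccbcaacbbccacaaaacbcacc')
  35 → (11, 'cccccbcaacbbccacaaaacbcacc')
  36 → (10, 'ccccccbcaacbbccacaaaacbcacc')

[27, 28, 18, 29, 0, 25, 19, 30, 34, 9, 8, 7, 21, 16, 32, 5, 3, 1, 22, 36, 26, 17, 24, 33, 6, 20, 15, 31, 4, 2, 35, 23, 14, 13, 12, 11, 10]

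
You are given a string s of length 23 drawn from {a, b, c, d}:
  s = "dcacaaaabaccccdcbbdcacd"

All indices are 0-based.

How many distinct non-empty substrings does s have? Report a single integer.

241

sorted suffixes:
  #0 SA[0]=4  'aaaabaccccdcbbdcacd'
  #1 SA[1]=5  'aaabaccccdcbbdcacd'
  #2 SA[2]=6  'aabaccccdcbbdcacd'
  #3 SA[3]=7  'abaccccdcbbdcacd'
  #4 SA[4]=2  'acaaaabaccccdcbbdcacd'
  #5 SA[5]=9  'accccdcbbdcacd'
  #6 SA[6]=20  'acd'
  #7 SA[7]=8  'baccccdcbbdcacd'
  #8 SA[8]=16  'bbdcacd'
  #9 SA[9]=17  'bdcacd'
  #10 SA[10]=3  'caaaabaccccdcbbdcacd'
  #11 SA[11]=1  'cacaaaabaccccdcbbdcacd'
  #12 SA[12]=19  'cacd'
  #13 SA[13]=15  'cbbdcacd'
  #14 SA[14]=10  'ccccdcbbdcacd'
  #15 SA[15]=11  'cccdcbbdcacd'
  #16 SA[16]=12  'ccdcbbdcacd'
  #17 SA[17]=21  'cd'
  #18 SA[18]=13  'cdcbbdcacd'
  #19 SA[19]=22  'd'
  #20 SA[20]=0  'dcacaaaabaccccdcbbdcacd'
  #21 SA[21]=18  'dcacd'
  #22 SA[22]=14  'dcbbdcacd'

SA = [4, 5, 6, 7, 2, 9, 20, 8, 16, 17, 3, 1, 19, 15, 10, 11, 12, 21, 13, 22, 0, 18, 14]
[i] adj suffixes → lcp
  [1] 4/5 → 3 ('aaa')
  [2] 5/6 → 2 ('aa')
  [3] 6/7 → 1 ('a')
  [4] 7/2 → 1 ('a')
  [5] 2/9 → 2 ('ac')
  [6] 9/20 → 2 ('ac')
  [7] 20/8 → 0 ('')
  [8] 8/16 → 1 ('b')
  [9] 16/17 → 1 ('b')
  [10] 17/3 → 0 ('')
  [11] 3/1 → 2 ('ca')
  [12] 1/19 → 3 ('cac')
  [13] 19/15 → 1 ('c')
  [14] 15/10 → 1 ('c')
  [15] 10/11 → 3 ('ccc')
  [16] 11/12 → 2 ('cc')
  [17] 12/21 → 1 ('c')
  [18] 21/13 → 2 ('cd')
  [19] 13/22 → 0 ('')
  [20] 22/0 → 1 ('d')
  [21] 0/18 → 4 ('dcac')
  [22] 18/14 → 2 ('dc')

n(n+1)/2 = 23·24/2 = 276
Σ LCP = 0 + 3 + 2 + 1 + 1 + 2 + 2 + 0 + 1 + 1 + 0 + 2 + 3 + 1 + 1 + 3 + 2 + 1 + 2 + 0 + 1 + 4 + 2 = 35
distinct = 276 − 35 = 241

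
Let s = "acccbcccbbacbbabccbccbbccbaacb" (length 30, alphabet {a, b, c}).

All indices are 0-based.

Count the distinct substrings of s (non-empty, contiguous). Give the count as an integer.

396

rank | idx | suffix
   0 |  26 | aacb
   1 |  14 | abccbccbbccbaacb
   2 |  27 | acb
   3 |  10 | acbbabccbccbbccbaacb
   4 |   0 | acccbcccbbacbbabccbccbbccbaacb
   5 |  29 | b
   6 |  25 | baacb
   7 |  13 | babccbccbbccbaacb
   8 |   9 | bacbbabccbccbbccbaacb
   9 |  12 | bbabccbccbbccbaacb
  10 |   8 | bbacbbabccbccbbccbaacb
  11 |  21 | bbccbaacb
  12 |  22 | bccbaacb
  13 |  18 | bccbbccbaacb
  14 |  15 | bccbccbbccbaacb
  15 |   4 | bcccbbacbbabccbccbbccbaacb
  16 |  28 | cb
  17 |  24 | cbaacb
  18 |  11 | cbbabccbccbbccbaacb
  19 |   7 | cbbacbbabccbccbbccbaacb
  20 |  20 | cbbccbaacb
  21 |  17 | cbccbbccbaacb
  22 |   3 | cbcccbbacbbabccbccbbccbaacb
  23 |  23 | ccbaacb
  24 |   6 | ccbbacbbabccbccbbccbaacb
  25 |  19 | ccbbccbaacb
  26 |  16 | ccbccbbccbaacb
  27 |   2 | ccbcccbbacbbabccbccbbccbaacb
  28 |   5 | cccbbacbbabccbccbbccbaacb
  29 |   1 | cccbcccbbacbbabccbccbbccbaacb

SA = [26, 14, 27, 10, 0, 29, 25, 13, 9, 12, 8, 21, 22, 18, 15, 4, 28, 24, 11, 7, 20, 17, 3, 23, 6, 19, 16, 2, 5, 1]
i: (SA[i-1],SA[i]) lcp shared
  1: (26,14) 1 'a'
  2: (14,27) 1 'a'
  3: (27,10) 3 'acb'
  4: (10,0) 2 'ac'
  5: (0,29) 0 ''
  6: (29,25) 1 'b'
  7: (25,13) 2 'ba'
  8: (13,9) 2 'ba'
  9: (9,12) 1 'b'
  10: (12,8) 3 'bba'
  11: (8,21) 2 'bb'
  12: (21,22) 1 'b'
  13: (22,18) 4 'bccb'
  14: (18,15) 4 'bccb'
  15: (15,4) 3 'bcc'
  16: (4,28) 0 ''
  17: (28,24) 2 'cb'
  18: (24,11) 2 'cb'
  19: (11,7) 4 'cbba'
  20: (7,20) 3 'cbb'
  21: (20,17) 2 'cb'
  22: (17,3) 4 'cbcc'
  23: (3,23) 1 'c'
  24: (23,6) 3 'ccb'
  25: (6,19) 4 'ccbb'
  26: (19,16) 3 'ccb'
  27: (16,2) 5 'ccbcc'
  28: (2,5) 2 'cc'
  29: (5,1) 4 'cccb'

n(n+1)/2 = 30·31/2 = 465
Σ LCP = 0 + 1 + 1 + 3 + 2 + 0 + 1 + 2 + 2 + 1 + 3 + 2 + 1 + 4 + 4 + 3 + 0 + 2 + 2 + 4 + 3 + 2 + 4 + 1 + 3 + 4 + 3 + 5 + 2 + 4 = 69
distinct = 465 − 69 = 396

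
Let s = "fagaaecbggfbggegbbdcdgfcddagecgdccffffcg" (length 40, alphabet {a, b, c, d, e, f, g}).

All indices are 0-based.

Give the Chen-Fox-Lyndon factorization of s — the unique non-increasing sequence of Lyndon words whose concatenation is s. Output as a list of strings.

["f", "ag", "aaecbggfbggegbbdcdgfcddagecgdccffffcg"]

emit factor 1: 'f' (i=0, period=1)
emit factor 2: 'ag' (i=1, period=2)
emit factor 3: 'aaecbggfbggegbbdcdgfcddagecgdccffffcg' (i=3, period=37)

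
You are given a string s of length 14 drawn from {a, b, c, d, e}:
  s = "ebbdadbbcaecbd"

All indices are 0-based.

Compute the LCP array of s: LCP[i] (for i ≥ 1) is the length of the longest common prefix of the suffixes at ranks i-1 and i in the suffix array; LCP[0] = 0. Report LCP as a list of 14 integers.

sorted suffixes:
  #0 SA[0]=4  'adbbcaecbd'
  #1 SA[1]=9  'aecbd'
  #2 SA[2]=6  'bbcaecbd'
  #3 SA[3]=1  'bbdadbbcaecbd'
  #4 SA[4]=7  'bcaecbd'
  #5 SA[5]=12  'bd'
  #6 SA[6]=2  'bdadbbcaecbd'
  #7 SA[7]=8  'caecbd'
  #8 SA[8]=11  'cbd'
  #9 SA[9]=13  'd'
  #10 SA[10]=3  'dadbbcaecbd'
  #11 SA[11]=5  'dbbcaecbd'
  #12 SA[12]=0  'ebbdadbbcaecbd'
  #13 SA[13]=10  'ecbd'

SA = [4, 9, 6, 1, 7, 12, 2, 8, 11, 13, 3, 5, 0, 10]
i: (SA[i-1],SA[i]) lcp shared
  1: (4,9) 1 'a'
  2: (9,6) 0 ''
  3: (6,1) 2 'bb'
  4: (1,7) 1 'b'
  5: (7,12) 1 'b'
  6: (12,2) 2 'bd'
  7: (2,8) 0 ''
  8: (8,11) 1 'c'
  9: (11,13) 0 ''
  10: (13,3) 1 'd'
  11: (3,5) 1 'd'
  12: (5,0) 0 ''
  13: (0,10) 1 'e'

[0, 1, 0, 2, 1, 1, 2, 0, 1, 0, 1, 1, 0, 1]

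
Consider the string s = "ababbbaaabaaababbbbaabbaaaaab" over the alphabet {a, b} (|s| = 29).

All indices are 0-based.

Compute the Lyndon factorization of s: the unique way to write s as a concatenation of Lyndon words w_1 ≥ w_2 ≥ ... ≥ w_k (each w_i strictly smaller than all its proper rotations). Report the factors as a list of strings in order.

["ababbb", "aaabaaababbbbaabb", "aaaaab"]

emit factor 1: 'ababbb' (i=0, period=6)
emit factor 2: 'aaabaaababbbbaabb' (i=6, period=17)
emit factor 3: 'aaaaab' (i=23, period=6)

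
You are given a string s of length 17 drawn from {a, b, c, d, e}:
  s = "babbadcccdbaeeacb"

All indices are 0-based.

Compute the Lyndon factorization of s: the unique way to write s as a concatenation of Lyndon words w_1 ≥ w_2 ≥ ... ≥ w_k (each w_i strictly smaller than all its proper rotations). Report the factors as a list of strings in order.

["b", "abbadcccdbaeeacb"]

emit factor 1: 'b' (i=0, period=1)
emit factor 2: 'abbadcccdbaeeacb' (i=1, period=16)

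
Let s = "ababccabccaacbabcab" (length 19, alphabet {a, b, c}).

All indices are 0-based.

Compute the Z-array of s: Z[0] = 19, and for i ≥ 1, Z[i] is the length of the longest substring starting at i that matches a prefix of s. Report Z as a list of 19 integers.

Z[0]=19
i=1: fresh scan; Z[1]=0
i=2: fresh scan; Z[2]=2 scan→box=[2,4)
i=3: min(r-i=1, Z[1]=0)=0; Z[3]=0
i=4: fresh scan; Z[4]=0
i=5: fresh scan; Z[5]=0
i=6: fresh scan; Z[6]=2 scan→box=[6,8)
i=7: min(r-i=1, Z[1]=0)=0; Z[7]=0
i=8: fresh scan; Z[8]=0
i=9: fresh scan; Z[9]=0
i=10: fresh scan; Z[10]=1 scan→box=[10,11)
i=11: fresh scan; Z[11]=1 scan→box=[11,12)
i=12: fresh scan; Z[12]=0
i=13: fresh scan; Z[13]=0
i=14: fresh scan; Z[14]=2 scan→box=[14,16)
i=15: min(r-i=1, Z[1]=0)=0; Z[15]=0
i=16: fresh scan; Z[16]=0
i=17: fresh scan; Z[17]=2 scan→box=[17,19)
i=18: min(r-i=1, Z[1]=0)=0; Z[18]=0

[19, 0, 2, 0, 0, 0, 2, 0, 0, 0, 1, 1, 0, 0, 2, 0, 0, 2, 0]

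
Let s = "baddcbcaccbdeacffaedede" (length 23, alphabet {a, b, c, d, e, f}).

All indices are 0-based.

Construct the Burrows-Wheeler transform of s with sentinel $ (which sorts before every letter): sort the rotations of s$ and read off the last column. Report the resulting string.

ecebf$ccbdcaadaebedddafc

rank  rotation                  last
    0  $baddcbcaccbdeacffaedede  e
    1  accbdeacffaedede$baddcbc  c
    2  acffaedede$baddcbcaccbde  e
    3  addcbcaccbdeacffaedede$b  b
    4  aedede$baddcbcaccbdeacff  f
    5  baddcbcaccbdeacffaedede$  $
    6  bcaccbdeacffaedede$baddc  c
    7  bdeacffaedede$baddcbcacc  c
    8  caccbdeacffaedede$baddcb  b
    9  cbcaccbdeacffaedede$badd  d
   10  cbdeacffaedede$baddcbcac  c
   11  ccbdeacffaedede$baddcbca  a
   12  cffaedede$baddcbcaccbdea  a
   13  dcbcaccbdeacffaedede$bad  d
   14  ddcbcaccbdeacffaedede$ba  a
   15  de$baddcbcaccbdeacffaede  e
   16  deacffaedede$baddcbcaccb  b
   17  dede$baddcbcaccbdeacffae  e
   18  e$baddcbcaccbdeacffaeded  d
   19  eacffaedede$baddcbcaccbd  d
   20  ede$baddcbcaccbdeacffaed  d
   21  edede$baddcbcaccbdeacffa  a
   22  faedede$baddcbcaccbdeacf  f
   23  ffaedede$baddcbcaccbdeac  c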